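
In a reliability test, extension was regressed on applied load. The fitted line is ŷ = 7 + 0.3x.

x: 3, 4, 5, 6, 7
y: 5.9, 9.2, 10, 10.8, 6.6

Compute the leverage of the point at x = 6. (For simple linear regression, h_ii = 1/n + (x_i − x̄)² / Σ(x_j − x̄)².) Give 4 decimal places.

x̄ = (3 + 4 + 5 + 6 + 7)/5 = 5
Σ(x − x̄)² = 4 + 1 + 0 + 1 + 4 = 10
h = 1/5 + (1)²/10 = 0.2 + 0.1 = 0.3000

h = 0.3000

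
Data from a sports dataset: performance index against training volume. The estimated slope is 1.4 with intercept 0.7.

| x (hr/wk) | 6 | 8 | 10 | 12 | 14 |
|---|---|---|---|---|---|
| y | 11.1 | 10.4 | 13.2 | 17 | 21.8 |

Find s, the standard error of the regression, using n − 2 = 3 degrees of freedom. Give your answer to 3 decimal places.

s = 1.915

x=6: ŷ = 0.7 + 1.4·6 = 9.1; r = 11.1 − 9.1 = 2
x=8: ŷ = 0.7 + 1.4·8 = 11.9; r = 10.4 − 11.9 = -1.5
x=10: ŷ = 0.7 + 1.4·10 = 14.7; r = 13.2 − 14.7 = -1.5
x=12: ŷ = 0.7 + 1.4·12 = 17.5; r = 17 − 17.5 = -0.5
x=14: ŷ = 0.7 + 1.4·14 = 20.3; r = 21.8 − 20.3 = 1.5
SSE = 4 + 2.25 + 2.25 + 0.25 + 2.25 = 11
s = √(11/3) = √3.66667 ≈ 1.915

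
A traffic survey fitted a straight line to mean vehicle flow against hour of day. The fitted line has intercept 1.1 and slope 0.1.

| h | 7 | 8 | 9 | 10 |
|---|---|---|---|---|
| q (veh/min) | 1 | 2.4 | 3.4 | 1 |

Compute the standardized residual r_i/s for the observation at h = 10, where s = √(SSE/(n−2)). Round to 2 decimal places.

-0.77

h=7: q̂ = 1.1 + 0.1·7 = 1.8; r = 1 − 1.8 = -0.8
h=8: q̂ = 1.1 + 0.1·8 = 1.9; r = 2.4 − 1.9 = 0.5
h=9: q̂ = 1.1 + 0.1·9 = 2; r = 3.4 − 2 = 1.4
h=10: q̂ = 1.1 + 0.1·10 = 2.1; r = 1 − 2.1 = -1.1
SSE = 0.64 + 0.25 + 1.96 + 1.21 = 4.06
s = √(4.06/2) = 1.42478
r/s = -1.1 / 1.42478 = -0.77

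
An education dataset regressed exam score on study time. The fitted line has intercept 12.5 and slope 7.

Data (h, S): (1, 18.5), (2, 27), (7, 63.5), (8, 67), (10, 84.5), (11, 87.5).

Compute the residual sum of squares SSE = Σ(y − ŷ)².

h=1: Ŝ = 12.5 + 7·1 = 19.5; e = 18.5 − 19.5 = -1
h=2: Ŝ = 12.5 + 7·2 = 26.5; e = 27 − 26.5 = 0.5
h=7: Ŝ = 12.5 + 7·7 = 61.5; e = 63.5 − 61.5 = 2
h=8: Ŝ = 12.5 + 7·8 = 68.5; e = 67 − 68.5 = -1.5
h=10: Ŝ = 12.5 + 7·10 = 82.5; e = 84.5 − 82.5 = 2
h=11: Ŝ = 12.5 + 7·11 = 89.5; e = 87.5 − 89.5 = -2
SSE = 1 + 0.25 + 4 + 2.25 + 4 + 4 = 15.5

SSE = 15.5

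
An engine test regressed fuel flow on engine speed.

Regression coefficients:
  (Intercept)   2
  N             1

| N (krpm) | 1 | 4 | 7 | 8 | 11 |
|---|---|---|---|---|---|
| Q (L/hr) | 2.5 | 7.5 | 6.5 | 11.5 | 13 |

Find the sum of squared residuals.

N=1: Q̂ = 2 + 1 = 3; r = 2.5 − 3 = -0.5
N=4: Q̂ = 2 + 4 = 6; r = 7.5 − 6 = 1.5
N=7: Q̂ = 2 + 7 = 9; r = 6.5 − 9 = -2.5
N=8: Q̂ = 2 + 8 = 10; r = 11.5 − 10 = 1.5
N=11: Q̂ = 2 + 11 = 13; r = 13 − 13 = 0
SSE = 0.25 + 2.25 + 6.25 + 2.25 + 0 = 11

SSE = 11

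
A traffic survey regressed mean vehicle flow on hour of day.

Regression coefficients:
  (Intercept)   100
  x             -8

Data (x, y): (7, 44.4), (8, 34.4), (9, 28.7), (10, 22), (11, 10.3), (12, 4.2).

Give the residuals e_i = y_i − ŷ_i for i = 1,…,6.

x=7: ŷ = 100 − 8·7 = 44; e = 44.4 − 44 = 0.4
x=8: ŷ = 100 − 8·8 = 36; e = 34.4 − 36 = -1.6
x=9: ŷ = 100 − 8·9 = 28; e = 28.7 − 28 = 0.7
x=10: ŷ = 100 − 8·10 = 20; e = 22 − 20 = 2
x=11: ŷ = 100 − 8·11 = 12; e = 10.3 − 12 = -1.7
x=12: ŷ = 100 − 8·12 = 4; e = 4.2 − 4 = 0.2

0.4, -1.6, 0.7, 2, -1.7, 0.2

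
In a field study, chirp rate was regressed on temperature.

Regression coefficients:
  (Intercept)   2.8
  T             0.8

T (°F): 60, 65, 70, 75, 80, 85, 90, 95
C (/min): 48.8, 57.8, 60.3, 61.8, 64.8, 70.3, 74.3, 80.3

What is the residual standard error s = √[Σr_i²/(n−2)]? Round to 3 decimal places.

s = 1.958

T=60: Ĉ = 2.8 + 0.8·60 = 50.8; r = 48.8 − 50.8 = -2
T=65: Ĉ = 2.8 + 0.8·65 = 54.8; r = 57.8 − 54.8 = 3
T=70: Ĉ = 2.8 + 0.8·70 = 58.8; r = 60.3 − 58.8 = 1.5
T=75: Ĉ = 2.8 + 0.8·75 = 62.8; r = 61.8 − 62.8 = -1
T=80: Ĉ = 2.8 + 0.8·80 = 66.8; r = 64.8 − 66.8 = -2
T=85: Ĉ = 2.8 + 0.8·85 = 70.8; r = 70.3 − 70.8 = -0.5
T=90: Ĉ = 2.8 + 0.8·90 = 74.8; r = 74.3 − 74.8 = -0.5
T=95: Ĉ = 2.8 + 0.8·95 = 78.8; r = 80.3 − 78.8 = 1.5
SSE = 4 + 9 + 2.25 + 1 + 4 + 0.25 + 0.25 + 2.25 = 23
s = √(23/6) = √3.83333 ≈ 1.958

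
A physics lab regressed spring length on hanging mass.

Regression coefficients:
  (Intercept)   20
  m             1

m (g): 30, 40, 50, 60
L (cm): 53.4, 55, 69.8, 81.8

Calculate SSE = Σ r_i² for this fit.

SSE = 39.84

m=30: ŷ = 20 + 30 = 50; r = 53.4 − 50 = 3.4
m=40: ŷ = 20 + 40 = 60; r = 55 − 60 = -5
m=50: ŷ = 20 + 50 = 70; r = 69.8 − 70 = -0.2
m=60: ŷ = 20 + 60 = 80; r = 81.8 − 80 = 1.8
SSE = 11.56 + 25 + 0.04 + 3.24 = 39.84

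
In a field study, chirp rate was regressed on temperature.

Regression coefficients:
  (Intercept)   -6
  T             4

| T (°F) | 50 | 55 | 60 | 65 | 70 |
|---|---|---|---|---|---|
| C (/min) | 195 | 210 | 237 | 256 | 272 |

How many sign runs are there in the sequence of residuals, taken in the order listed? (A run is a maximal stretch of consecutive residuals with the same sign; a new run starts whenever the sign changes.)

T=50: ŷ = -6 + 4·50 = 194; e = 195 − 194 = 1
T=55: ŷ = -6 + 4·55 = 214; e = 210 − 214 = -4
T=60: ŷ = -6 + 4·60 = 234; e = 237 − 234 = 3
T=65: ŷ = -6 + 4·65 = 254; e = 256 − 254 = 2
T=70: ŷ = -6 + 4·70 = 274; e = 272 − 274 = -2
Signs: + − + + −
Runs: +×1, −×1, +×2, −×1 → 4

4 runs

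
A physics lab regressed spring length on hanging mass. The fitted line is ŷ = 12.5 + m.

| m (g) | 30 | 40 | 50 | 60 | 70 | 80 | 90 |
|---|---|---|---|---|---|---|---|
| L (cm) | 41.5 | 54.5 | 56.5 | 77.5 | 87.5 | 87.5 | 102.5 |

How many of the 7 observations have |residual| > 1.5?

m=30: ŷ = 12.5 + 30 = 42.5; r = 41.5 − 42.5 = -1
m=40: ŷ = 12.5 + 40 = 52.5; r = 54.5 − 52.5 = 2
m=50: ŷ = 12.5 + 50 = 62.5; r = 56.5 − 62.5 = -6
m=60: ŷ = 12.5 + 60 = 72.5; r = 77.5 − 72.5 = 5
m=70: ŷ = 12.5 + 70 = 82.5; r = 87.5 − 82.5 = 5
m=80: ŷ = 12.5 + 80 = 92.5; r = 87.5 − 92.5 = -5
m=90: ŷ = 12.5 + 90 = 102.5; r = 102.5 − 102.5 = 0
|r| > 1.5: m=40 (|r|=2), m=50 (|r|=6), m=60 (|r|=5), m=70 (|r|=5), m=80 (|r|=5) → 5

5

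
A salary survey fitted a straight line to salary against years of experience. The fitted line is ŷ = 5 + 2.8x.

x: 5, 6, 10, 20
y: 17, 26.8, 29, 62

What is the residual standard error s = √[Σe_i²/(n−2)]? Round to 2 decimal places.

x=5: ŷ = 5 + 2.8·5 = 19; e = 17 − 19 = -2
x=6: ŷ = 5 + 2.8·6 = 21.8; e = 26.8 − 21.8 = 5
x=10: ŷ = 5 + 2.8·10 = 33; e = 29 − 33 = -4
x=20: ŷ = 5 + 2.8·20 = 61; e = 62 − 61 = 1
SSE = 4 + 25 + 16 + 1 = 46
s = √(46/2) = √23 ≈ 4.80

s = 4.80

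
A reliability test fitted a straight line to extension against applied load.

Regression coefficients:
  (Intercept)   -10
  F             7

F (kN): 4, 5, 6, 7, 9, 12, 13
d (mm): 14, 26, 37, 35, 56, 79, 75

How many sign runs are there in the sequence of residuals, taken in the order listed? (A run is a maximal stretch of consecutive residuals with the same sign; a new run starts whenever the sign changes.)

5 runs

F=4: ŷ = -10 + 7·4 = 18; e = 14 − 18 = -4
F=5: ŷ = -10 + 7·5 = 25; e = 26 − 25 = 1
F=6: ŷ = -10 + 7·6 = 32; e = 37 − 32 = 5
F=7: ŷ = -10 + 7·7 = 39; e = 35 − 39 = -4
F=9: ŷ = -10 + 7·9 = 53; e = 56 − 53 = 3
F=12: ŷ = -10 + 7·12 = 74; e = 79 − 74 = 5
F=13: ŷ = -10 + 7·13 = 81; e = 75 − 81 = -6
Signs: − + + − + + −
Runs: −×1, +×2, −×1, +×2, −×1 → 5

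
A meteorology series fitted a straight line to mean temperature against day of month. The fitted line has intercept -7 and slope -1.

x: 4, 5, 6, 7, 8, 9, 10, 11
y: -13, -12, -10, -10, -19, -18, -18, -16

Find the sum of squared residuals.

x=4: ŷ = -7 − 4 = -11; e = -13 − (-11) = -2
x=5: ŷ = -7 − 5 = -12; e = -12 − (-12) = 0
x=6: ŷ = -7 − 6 = -13; e = -10 − (-13) = 3
x=7: ŷ = -7 − 7 = -14; e = -10 − (-14) = 4
x=8: ŷ = -7 − 8 = -15; e = -19 − (-15) = -4
x=9: ŷ = -7 − 9 = -16; e = -18 − (-16) = -2
x=10: ŷ = -7 − 10 = -17; e = -18 − (-17) = -1
x=11: ŷ = -7 − 11 = -18; e = -16 − (-18) = 2
SSE = 4 + 0 + 9 + 16 + 16 + 4 + 1 + 4 = 54

SSE = 54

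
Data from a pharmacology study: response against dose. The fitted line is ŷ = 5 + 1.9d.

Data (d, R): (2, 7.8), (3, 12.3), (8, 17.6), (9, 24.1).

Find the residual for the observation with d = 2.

ŷ = 5 + 1.9·2 = 8.8
e = 7.8 − 8.8 = -1

e = -1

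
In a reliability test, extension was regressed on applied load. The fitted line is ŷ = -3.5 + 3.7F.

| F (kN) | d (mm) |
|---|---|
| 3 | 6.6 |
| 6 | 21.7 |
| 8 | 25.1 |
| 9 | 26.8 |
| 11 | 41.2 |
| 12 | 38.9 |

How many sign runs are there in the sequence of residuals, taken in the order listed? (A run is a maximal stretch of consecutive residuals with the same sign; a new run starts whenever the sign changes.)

5 runs

F=3: ŷ = -3.5 + 3.7·3 = 7.6; r = 6.6 − 7.6 = -1
F=6: ŷ = -3.5 + 3.7·6 = 18.7; r = 21.7 − 18.7 = 3
F=8: ŷ = -3.5 + 3.7·8 = 26.1; r = 25.1 − 26.1 = -1
F=9: ŷ = -3.5 + 3.7·9 = 29.8; r = 26.8 − 29.8 = -3
F=11: ŷ = -3.5 + 3.7·11 = 37.2; r = 41.2 − 37.2 = 4
F=12: ŷ = -3.5 + 3.7·12 = 40.9; r = 38.9 − 40.9 = -2
Signs: − + − − + −
Runs: −×1, +×1, −×2, +×1, −×1 → 5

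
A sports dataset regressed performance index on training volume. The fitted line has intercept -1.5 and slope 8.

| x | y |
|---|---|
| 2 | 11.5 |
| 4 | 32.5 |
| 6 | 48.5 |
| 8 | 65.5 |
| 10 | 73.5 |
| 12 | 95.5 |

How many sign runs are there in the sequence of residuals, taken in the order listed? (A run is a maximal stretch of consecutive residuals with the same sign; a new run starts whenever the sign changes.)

x=2: ŷ = -1.5 + 8·2 = 14.5; e = 11.5 − 14.5 = -3
x=4: ŷ = -1.5 + 8·4 = 30.5; e = 32.5 − 30.5 = 2
x=6: ŷ = -1.5 + 8·6 = 46.5; e = 48.5 − 46.5 = 2
x=8: ŷ = -1.5 + 8·8 = 62.5; e = 65.5 − 62.5 = 3
x=10: ŷ = -1.5 + 8·10 = 78.5; e = 73.5 − 78.5 = -5
x=12: ŷ = -1.5 + 8·12 = 94.5; e = 95.5 − 94.5 = 1
Signs: − + + + − +
Runs: −×1, +×3, −×1, +×1 → 4

4 runs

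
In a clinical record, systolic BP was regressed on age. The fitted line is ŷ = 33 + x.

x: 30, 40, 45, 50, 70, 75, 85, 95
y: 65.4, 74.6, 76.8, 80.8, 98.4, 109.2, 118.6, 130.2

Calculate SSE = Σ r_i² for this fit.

x=30: ŷ = 33 + 30 = 63; r = 65.4 − 63 = 2.4
x=40: ŷ = 33 + 40 = 73; r = 74.6 − 73 = 1.6
x=45: ŷ = 33 + 45 = 78; r = 76.8 − 78 = -1.2
x=50: ŷ = 33 + 50 = 83; r = 80.8 − 83 = -2.2
x=70: ŷ = 33 + 70 = 103; r = 98.4 − 103 = -4.6
x=75: ŷ = 33 + 75 = 108; r = 109.2 − 108 = 1.2
x=85: ŷ = 33 + 85 = 118; r = 118.6 − 118 = 0.6
x=95: ŷ = 33 + 95 = 128; r = 130.2 − 128 = 2.2
SSE = 5.76 + 2.56 + 1.44 + 4.84 + 21.16 + 1.44 + 0.36 + 4.84 = 42.4

SSE = 42.4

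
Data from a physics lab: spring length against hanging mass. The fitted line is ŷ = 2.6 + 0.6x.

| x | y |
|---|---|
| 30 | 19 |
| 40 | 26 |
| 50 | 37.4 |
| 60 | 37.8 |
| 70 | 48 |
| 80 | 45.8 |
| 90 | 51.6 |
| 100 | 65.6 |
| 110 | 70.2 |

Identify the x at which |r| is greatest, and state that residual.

x = 90, r = -5

x=30: ŷ = 2.6 + 0.6·30 = 20.6; r = 19 − 20.6 = -1.6
x=40: ŷ = 2.6 + 0.6·40 = 26.6; r = 26 − 26.6 = -0.6
x=50: ŷ = 2.6 + 0.6·50 = 32.6; r = 37.4 − 32.6 = 4.8
x=60: ŷ = 2.6 + 0.6·60 = 38.6; r = 37.8 − 38.6 = -0.8
x=70: ŷ = 2.6 + 0.6·70 = 44.6; r = 48 − 44.6 = 3.4
x=80: ŷ = 2.6 + 0.6·80 = 50.6; r = 45.8 − 50.6 = -4.8
x=90: ŷ = 2.6 + 0.6·90 = 56.6; r = 51.6 − 56.6 = -5
x=100: ŷ = 2.6 + 0.6·100 = 62.6; r = 65.6 − 62.6 = 3
x=110: ŷ = 2.6 + 0.6·110 = 68.6; r = 70.2 − 68.6 = 1.6
Largest |r| is 5 at x = 90, residual -5.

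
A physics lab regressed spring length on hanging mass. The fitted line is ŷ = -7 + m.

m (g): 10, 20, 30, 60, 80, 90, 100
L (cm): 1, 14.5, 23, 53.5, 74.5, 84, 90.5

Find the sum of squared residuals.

m=10: ŷ = -7 + 10 = 3; r = 1 − 3 = -2
m=20: ŷ = -7 + 20 = 13; r = 14.5 − 13 = 1.5
m=30: ŷ = -7 + 30 = 23; r = 23 − 23 = 0
m=60: ŷ = -7 + 60 = 53; r = 53.5 − 53 = 0.5
m=80: ŷ = -7 + 80 = 73; r = 74.5 − 73 = 1.5
m=90: ŷ = -7 + 90 = 83; r = 84 − 83 = 1
m=100: ŷ = -7 + 100 = 93; r = 90.5 − 93 = -2.5
SSE = 4 + 2.25 + 0 + 0.25 + 2.25 + 1 + 6.25 = 16

SSE = 16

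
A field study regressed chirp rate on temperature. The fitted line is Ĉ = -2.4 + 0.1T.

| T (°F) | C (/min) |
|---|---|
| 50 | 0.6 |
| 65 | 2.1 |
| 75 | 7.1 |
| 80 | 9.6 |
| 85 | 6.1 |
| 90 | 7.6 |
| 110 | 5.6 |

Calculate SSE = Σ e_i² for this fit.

T=50: Ĉ = -2.4 + 0.1·50 = 2.6; e = 0.6 − 2.6 = -2
T=65: Ĉ = -2.4 + 0.1·65 = 4.1; e = 2.1 − 4.1 = -2
T=75: Ĉ = -2.4 + 0.1·75 = 5.1; e = 7.1 − 5.1 = 2
T=80: Ĉ = -2.4 + 0.1·80 = 5.6; e = 9.6 − 5.6 = 4
T=85: Ĉ = -2.4 + 0.1·85 = 6.1; e = 6.1 − 6.1 = 0
T=90: Ĉ = -2.4 + 0.1·90 = 6.6; e = 7.6 − 6.6 = 1
T=110: Ĉ = -2.4 + 0.1·110 = 8.6; e = 5.6 − 8.6 = -3
SSE = 4 + 4 + 4 + 16 + 0 + 1 + 9 = 38

SSE = 38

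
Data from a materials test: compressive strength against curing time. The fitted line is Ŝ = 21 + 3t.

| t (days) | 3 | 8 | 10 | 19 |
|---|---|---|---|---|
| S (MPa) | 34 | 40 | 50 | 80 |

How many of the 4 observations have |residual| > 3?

2

t=3: Ŝ = 21 + 3·3 = 30; e = 34 − 30 = 4
t=8: Ŝ = 21 + 3·8 = 45; e = 40 − 45 = -5
t=10: Ŝ = 21 + 3·10 = 51; e = 50 − 51 = -1
t=19: Ŝ = 21 + 3·19 = 78; e = 80 − 78 = 2
|e| > 3: t=3 (|e|=4), t=8 (|e|=5) → 2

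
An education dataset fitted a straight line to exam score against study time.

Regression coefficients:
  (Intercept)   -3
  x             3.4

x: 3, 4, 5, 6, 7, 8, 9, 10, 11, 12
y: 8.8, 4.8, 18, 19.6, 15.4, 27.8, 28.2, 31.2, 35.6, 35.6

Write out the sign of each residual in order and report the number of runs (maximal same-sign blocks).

x=3: ŷ = -3 + 3.4·3 = 7.2; e = 8.8 − 7.2 = 1.6
x=4: ŷ = -3 + 3.4·4 = 10.6; e = 4.8 − 10.6 = -5.8
x=5: ŷ = -3 + 3.4·5 = 14; e = 18 − 14 = 4
x=6: ŷ = -3 + 3.4·6 = 17.4; e = 19.6 − 17.4 = 2.2
x=7: ŷ = -3 + 3.4·7 = 20.8; e = 15.4 − 20.8 = -5.4
x=8: ŷ = -3 + 3.4·8 = 24.2; e = 27.8 − 24.2 = 3.6
x=9: ŷ = -3 + 3.4·9 = 27.6; e = 28.2 − 27.6 = 0.6
x=10: ŷ = -3 + 3.4·10 = 31; e = 31.2 − 31 = 0.2
x=11: ŷ = -3 + 3.4·11 = 34.4; e = 35.6 − 34.4 = 1.2
x=12: ŷ = -3 + 3.4·12 = 37.8; e = 35.6 − 37.8 = -2.2
Signs: + − + + − + + + + −
Runs: +×1, −×1, +×2, −×1, +×4, −×1 → 6

6 runs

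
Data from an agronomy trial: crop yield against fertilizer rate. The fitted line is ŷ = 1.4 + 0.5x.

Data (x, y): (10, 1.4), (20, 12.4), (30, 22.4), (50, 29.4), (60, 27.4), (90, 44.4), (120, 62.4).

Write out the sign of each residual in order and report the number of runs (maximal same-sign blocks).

4 runs

x=10: ŷ = 1.4 + 0.5·10 = 6.4; e = 1.4 − 6.4 = -5
x=20: ŷ = 1.4 + 0.5·20 = 11.4; e = 12.4 − 11.4 = 1
x=30: ŷ = 1.4 + 0.5·30 = 16.4; e = 22.4 − 16.4 = 6
x=50: ŷ = 1.4 + 0.5·50 = 26.4; e = 29.4 − 26.4 = 3
x=60: ŷ = 1.4 + 0.5·60 = 31.4; e = 27.4 − 31.4 = -4
x=90: ŷ = 1.4 + 0.5·90 = 46.4; e = 44.4 − 46.4 = -2
x=120: ŷ = 1.4 + 0.5·120 = 61.4; e = 62.4 − 61.4 = 1
Signs: − + + + − − +
Runs: −×1, +×3, −×2, +×1 → 4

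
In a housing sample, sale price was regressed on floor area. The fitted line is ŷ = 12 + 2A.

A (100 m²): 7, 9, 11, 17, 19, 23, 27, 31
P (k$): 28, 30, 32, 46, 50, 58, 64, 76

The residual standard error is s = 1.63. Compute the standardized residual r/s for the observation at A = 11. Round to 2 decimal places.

ŷ = 12 + 2·11 = 34
r = 32 − 34 = -2
r/s = -2 / 1.63 = -1.23

-1.23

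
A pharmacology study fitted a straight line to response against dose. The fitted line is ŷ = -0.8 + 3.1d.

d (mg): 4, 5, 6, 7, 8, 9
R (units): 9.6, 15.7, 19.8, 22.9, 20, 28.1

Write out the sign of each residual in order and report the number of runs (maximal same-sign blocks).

4 runs

d=4: ŷ = -0.8 + 3.1·4 = 11.6; e = 9.6 − 11.6 = -2
d=5: ŷ = -0.8 + 3.1·5 = 14.7; e = 15.7 − 14.7 = 1
d=6: ŷ = -0.8 + 3.1·6 = 17.8; e = 19.8 − 17.8 = 2
d=7: ŷ = -0.8 + 3.1·7 = 20.9; e = 22.9 − 20.9 = 2
d=8: ŷ = -0.8 + 3.1·8 = 24; e = 20 − 24 = -4
d=9: ŷ = -0.8 + 3.1·9 = 27.1; e = 28.1 − 27.1 = 1
Signs: − + + + − +
Runs: −×1, +×3, −×1, +×1 → 4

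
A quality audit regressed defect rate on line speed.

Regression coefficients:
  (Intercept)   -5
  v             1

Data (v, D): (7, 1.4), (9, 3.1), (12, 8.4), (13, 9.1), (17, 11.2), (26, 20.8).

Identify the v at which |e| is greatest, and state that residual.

v = 12, e = 1.4

v=7: D̂ = -5 + 7 = 2; e = 1.4 − 2 = -0.6
v=9: D̂ = -5 + 9 = 4; e = 3.1 − 4 = -0.9
v=12: D̂ = -5 + 12 = 7; e = 8.4 − 7 = 1.4
v=13: D̂ = -5 + 13 = 8; e = 9.1 − 8 = 1.1
v=17: D̂ = -5 + 17 = 12; e = 11.2 − 12 = -0.8
v=26: D̂ = -5 + 26 = 21; e = 20.8 − 21 = -0.2
Largest |e| is 1.4 at v = 12, residual 1.4.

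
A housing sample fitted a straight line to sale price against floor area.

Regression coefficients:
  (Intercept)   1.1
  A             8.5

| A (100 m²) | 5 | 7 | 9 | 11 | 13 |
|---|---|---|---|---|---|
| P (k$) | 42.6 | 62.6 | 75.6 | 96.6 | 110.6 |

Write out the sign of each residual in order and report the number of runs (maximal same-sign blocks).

A=5: ŷ = 1.1 + 8.5·5 = 43.6; e = 42.6 − 43.6 = -1
A=7: ŷ = 1.1 + 8.5·7 = 60.6; e = 62.6 − 60.6 = 2
A=9: ŷ = 1.1 + 8.5·9 = 77.6; e = 75.6 − 77.6 = -2
A=11: ŷ = 1.1 + 8.5·11 = 94.6; e = 96.6 − 94.6 = 2
A=13: ŷ = 1.1 + 8.5·13 = 111.6; e = 110.6 − 111.6 = -1
Signs: − + − + −
Runs: −×1, +×1, −×1, +×1, −×1 → 5

5 runs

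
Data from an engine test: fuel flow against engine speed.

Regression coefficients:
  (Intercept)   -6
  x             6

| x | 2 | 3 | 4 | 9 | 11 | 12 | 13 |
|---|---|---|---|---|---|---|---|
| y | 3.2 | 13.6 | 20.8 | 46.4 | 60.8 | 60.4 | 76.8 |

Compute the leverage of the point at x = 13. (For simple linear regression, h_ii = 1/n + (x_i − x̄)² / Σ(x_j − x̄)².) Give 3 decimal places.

h = 0.362

x̄ = (2 + 3 + 4 + 9 + 11 + 12 + 13)/7 = 7.71429
Σ(x − x̄)² = 32.6531 + 22.2245 + 13.7959 + 1.65306 + 10.7959 + 18.3673 + 27.9388 = 127.429
h = 1/7 + (5.28571)²/127.429 = 0.142857 + 0.21925 = 0.362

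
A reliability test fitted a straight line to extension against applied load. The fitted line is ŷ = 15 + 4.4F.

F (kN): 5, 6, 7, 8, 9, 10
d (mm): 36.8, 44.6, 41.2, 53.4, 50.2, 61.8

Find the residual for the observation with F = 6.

r = 3.2

ŷ = 15 + 4.4·6 = 41.4
r = 44.6 − 41.4 = 3.2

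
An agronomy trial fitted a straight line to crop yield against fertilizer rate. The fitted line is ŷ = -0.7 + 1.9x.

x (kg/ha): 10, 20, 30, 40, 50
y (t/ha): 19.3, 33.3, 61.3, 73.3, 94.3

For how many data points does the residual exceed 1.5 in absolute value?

x=10: ŷ = -0.7 + 1.9·10 = 18.3; r = 19.3 − 18.3 = 1
x=20: ŷ = -0.7 + 1.9·20 = 37.3; r = 33.3 − 37.3 = -4
x=30: ŷ = -0.7 + 1.9·30 = 56.3; r = 61.3 − 56.3 = 5
x=40: ŷ = -0.7 + 1.9·40 = 75.3; r = 73.3 − 75.3 = -2
x=50: ŷ = -0.7 + 1.9·50 = 94.3; r = 94.3 − 94.3 = 0
|r| > 1.5: x=20 (|r|=4), x=30 (|r|=5), x=40 (|r|=2) → 3

3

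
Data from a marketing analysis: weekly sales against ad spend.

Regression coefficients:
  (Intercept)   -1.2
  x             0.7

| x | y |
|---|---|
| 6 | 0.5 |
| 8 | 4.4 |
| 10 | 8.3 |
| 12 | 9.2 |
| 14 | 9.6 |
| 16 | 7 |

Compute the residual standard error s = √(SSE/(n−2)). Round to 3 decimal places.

s = 2.574

x=6: ŷ = -1.2 + 0.7·6 = 3; e = 0.5 − 3 = -2.5
x=8: ŷ = -1.2 + 0.7·8 = 4.4; e = 4.4 − 4.4 = 0
x=10: ŷ = -1.2 + 0.7·10 = 5.8; e = 8.3 − 5.8 = 2.5
x=12: ŷ = -1.2 + 0.7·12 = 7.2; e = 9.2 − 7.2 = 2
x=14: ŷ = -1.2 + 0.7·14 = 8.6; e = 9.6 − 8.6 = 1
x=16: ŷ = -1.2 + 0.7·16 = 10; e = 7 − 10 = -3
SSE = 6.25 + 0 + 6.25 + 4 + 1 + 9 = 26.5
s = √(26.5/4) = √6.625 ≈ 2.574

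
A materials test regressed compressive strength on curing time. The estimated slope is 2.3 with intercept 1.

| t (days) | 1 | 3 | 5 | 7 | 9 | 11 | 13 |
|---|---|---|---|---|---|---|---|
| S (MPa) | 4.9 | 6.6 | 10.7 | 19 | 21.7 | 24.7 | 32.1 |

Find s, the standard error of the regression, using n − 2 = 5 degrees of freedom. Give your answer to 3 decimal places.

t=1: Ŝ = 1 + 2.3·1 = 3.3; r = 4.9 − 3.3 = 1.6
t=3: Ŝ = 1 + 2.3·3 = 7.9; r = 6.6 − 7.9 = -1.3
t=5: Ŝ = 1 + 2.3·5 = 12.5; r = 10.7 − 12.5 = -1.8
t=7: Ŝ = 1 + 2.3·7 = 17.1; r = 19 − 17.1 = 1.9
t=9: Ŝ = 1 + 2.3·9 = 21.7; r = 21.7 − 21.7 = 0
t=11: Ŝ = 1 + 2.3·11 = 26.3; r = 24.7 − 26.3 = -1.6
t=13: Ŝ = 1 + 2.3·13 = 30.9; r = 32.1 − 30.9 = 1.2
SSE = 2.56 + 1.69 + 3.24 + 3.61 + 0 + 2.56 + 1.44 = 15.1
s = √(15.1/5) = √3.02 ≈ 1.738

s = 1.738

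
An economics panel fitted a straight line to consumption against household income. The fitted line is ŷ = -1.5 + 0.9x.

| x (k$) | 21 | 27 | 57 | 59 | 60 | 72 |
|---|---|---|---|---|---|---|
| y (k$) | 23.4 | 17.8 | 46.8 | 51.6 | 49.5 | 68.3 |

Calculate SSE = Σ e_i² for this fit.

x=21: ŷ = -1.5 + 0.9·21 = 17.4; e = 23.4 − 17.4 = 6
x=27: ŷ = -1.5 + 0.9·27 = 22.8; e = 17.8 − 22.8 = -5
x=57: ŷ = -1.5 + 0.9·57 = 49.8; e = 46.8 − 49.8 = -3
x=59: ŷ = -1.5 + 0.9·59 = 51.6; e = 51.6 − 51.6 = 0
x=60: ŷ = -1.5 + 0.9·60 = 52.5; e = 49.5 − 52.5 = -3
x=72: ŷ = -1.5 + 0.9·72 = 63.3; e = 68.3 − 63.3 = 5
SSE = 36 + 25 + 9 + 0 + 9 + 25 = 104

SSE = 104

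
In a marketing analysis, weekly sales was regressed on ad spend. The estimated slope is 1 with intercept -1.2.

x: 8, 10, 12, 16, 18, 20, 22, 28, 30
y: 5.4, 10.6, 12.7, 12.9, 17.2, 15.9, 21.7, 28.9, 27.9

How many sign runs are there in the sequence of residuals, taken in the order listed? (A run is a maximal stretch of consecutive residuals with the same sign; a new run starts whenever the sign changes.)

7 runs

x=8: ŷ = -1.2 + 8 = 6.8; e = 5.4 − 6.8 = -1.4
x=10: ŷ = -1.2 + 10 = 8.8; e = 10.6 − 8.8 = 1.8
x=12: ŷ = -1.2 + 12 = 10.8; e = 12.7 − 10.8 = 1.9
x=16: ŷ = -1.2 + 16 = 14.8; e = 12.9 − 14.8 = -1.9
x=18: ŷ = -1.2 + 18 = 16.8; e = 17.2 − 16.8 = 0.4
x=20: ŷ = -1.2 + 20 = 18.8; e = 15.9 − 18.8 = -2.9
x=22: ŷ = -1.2 + 22 = 20.8; e = 21.7 − 20.8 = 0.9
x=28: ŷ = -1.2 + 28 = 26.8; e = 28.9 − 26.8 = 2.1
x=30: ŷ = -1.2 + 30 = 28.8; e = 27.9 − 28.8 = -0.9
Signs: − + + − + − + + −
Runs: −×1, +×2, −×1, +×1, −×1, +×2, −×1 → 7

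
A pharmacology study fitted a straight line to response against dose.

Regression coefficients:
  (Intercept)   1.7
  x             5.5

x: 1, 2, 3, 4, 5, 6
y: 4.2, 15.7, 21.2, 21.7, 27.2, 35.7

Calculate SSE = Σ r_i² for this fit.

SSE = 36

x=1: ŷ = 1.7 + 5.5·1 = 7.2; r = 4.2 − 7.2 = -3
x=2: ŷ = 1.7 + 5.5·2 = 12.7; r = 15.7 − 12.7 = 3
x=3: ŷ = 1.7 + 5.5·3 = 18.2; r = 21.2 − 18.2 = 3
x=4: ŷ = 1.7 + 5.5·4 = 23.7; r = 21.7 − 23.7 = -2
x=5: ŷ = 1.7 + 5.5·5 = 29.2; r = 27.2 − 29.2 = -2
x=6: ŷ = 1.7 + 5.5·6 = 34.7; r = 35.7 − 34.7 = 1
SSE = 9 + 9 + 9 + 4 + 4 + 1 = 36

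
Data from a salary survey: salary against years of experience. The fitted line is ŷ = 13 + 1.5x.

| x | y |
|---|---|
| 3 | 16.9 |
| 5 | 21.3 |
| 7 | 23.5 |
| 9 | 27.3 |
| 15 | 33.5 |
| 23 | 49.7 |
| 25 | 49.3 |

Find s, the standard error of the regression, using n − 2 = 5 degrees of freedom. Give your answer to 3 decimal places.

s = 1.544

x=3: ŷ = 13 + 1.5·3 = 17.5; r = 16.9 − 17.5 = -0.6
x=5: ŷ = 13 + 1.5·5 = 20.5; r = 21.3 − 20.5 = 0.8
x=7: ŷ = 13 + 1.5·7 = 23.5; r = 23.5 − 23.5 = 0
x=9: ŷ = 13 + 1.5·9 = 26.5; r = 27.3 − 26.5 = 0.8
x=15: ŷ = 13 + 1.5·15 = 35.5; r = 33.5 − 35.5 = -2
x=23: ŷ = 13 + 1.5·23 = 47.5; r = 49.7 − 47.5 = 2.2
x=25: ŷ = 13 + 1.5·25 = 50.5; r = 49.3 − 50.5 = -1.2
SSE = 0.36 + 0.64 + 0 + 0.64 + 4 + 4.84 + 1.44 = 11.92
s = √(11.92/5) = √2.384 ≈ 1.544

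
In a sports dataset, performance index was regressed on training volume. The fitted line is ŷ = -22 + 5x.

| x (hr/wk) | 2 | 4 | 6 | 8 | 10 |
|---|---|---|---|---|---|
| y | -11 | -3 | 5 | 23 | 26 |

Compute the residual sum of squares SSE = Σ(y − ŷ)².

SSE = 40

x=2: ŷ = -22 + 5·2 = -12; e = -11 − (-12) = 1
x=4: ŷ = -22 + 5·4 = -2; e = -3 − (-2) = -1
x=6: ŷ = -22 + 5·6 = 8; e = 5 − 8 = -3
x=8: ŷ = -22 + 5·8 = 18; e = 23 − 18 = 5
x=10: ŷ = -22 + 5·10 = 28; e = 26 − 28 = -2
SSE = 1 + 1 + 9 + 25 + 4 = 40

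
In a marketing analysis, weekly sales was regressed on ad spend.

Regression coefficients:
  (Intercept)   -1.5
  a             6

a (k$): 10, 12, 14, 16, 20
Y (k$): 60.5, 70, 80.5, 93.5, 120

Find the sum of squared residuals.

SSE = 11.5

a=10: Ŷ = -1.5 + 6·10 = 58.5; r = 60.5 − 58.5 = 2
a=12: Ŷ = -1.5 + 6·12 = 70.5; r = 70 − 70.5 = -0.5
a=14: Ŷ = -1.5 + 6·14 = 82.5; r = 80.5 − 82.5 = -2
a=16: Ŷ = -1.5 + 6·16 = 94.5; r = 93.5 − 94.5 = -1
a=20: Ŷ = -1.5 + 6·20 = 118.5; r = 120 − 118.5 = 1.5
SSE = 4 + 0.25 + 4 + 1 + 2.25 = 11.5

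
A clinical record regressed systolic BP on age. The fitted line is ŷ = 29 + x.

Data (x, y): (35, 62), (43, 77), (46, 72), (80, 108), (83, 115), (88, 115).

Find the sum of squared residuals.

x=35: ŷ = 29 + 35 = 64; r = 62 − 64 = -2
x=43: ŷ = 29 + 43 = 72; r = 77 − 72 = 5
x=46: ŷ = 29 + 46 = 75; r = 72 − 75 = -3
x=80: ŷ = 29 + 80 = 109; r = 108 − 109 = -1
x=83: ŷ = 29 + 83 = 112; r = 115 − 112 = 3
x=88: ŷ = 29 + 88 = 117; r = 115 − 117 = -2
SSE = 4 + 25 + 9 + 1 + 9 + 4 = 52

SSE = 52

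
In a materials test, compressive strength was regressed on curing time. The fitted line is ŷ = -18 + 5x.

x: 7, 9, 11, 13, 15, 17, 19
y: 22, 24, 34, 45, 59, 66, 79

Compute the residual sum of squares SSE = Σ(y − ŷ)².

x=7: ŷ = -18 + 5·7 = 17; e = 22 − 17 = 5
x=9: ŷ = -18 + 5·9 = 27; e = 24 − 27 = -3
x=11: ŷ = -18 + 5·11 = 37; e = 34 − 37 = -3
x=13: ŷ = -18 + 5·13 = 47; e = 45 − 47 = -2
x=15: ŷ = -18 + 5·15 = 57; e = 59 − 57 = 2
x=17: ŷ = -18 + 5·17 = 67; e = 66 − 67 = -1
x=19: ŷ = -18 + 5·19 = 77; e = 79 − 77 = 2
SSE = 25 + 9 + 9 + 4 + 4 + 1 + 4 = 56

SSE = 56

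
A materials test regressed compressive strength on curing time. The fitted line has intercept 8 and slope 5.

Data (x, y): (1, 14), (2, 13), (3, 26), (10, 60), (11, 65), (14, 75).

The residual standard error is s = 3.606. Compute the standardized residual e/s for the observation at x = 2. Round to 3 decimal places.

ŷ = 8 + 5·2 = 18
e = 13 − 18 = -5
e/s = -5 / 3.606 = -1.387

-1.387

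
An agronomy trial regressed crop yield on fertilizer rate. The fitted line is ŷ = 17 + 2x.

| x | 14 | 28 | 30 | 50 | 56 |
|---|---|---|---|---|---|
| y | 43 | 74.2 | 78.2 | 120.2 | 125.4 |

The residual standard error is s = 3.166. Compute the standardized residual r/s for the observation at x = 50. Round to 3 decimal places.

1.011

ŷ = 17 + 2·50 = 117
r = 120.2 − 117 = 3.2
r/s = 3.2 / 3.166 = 1.011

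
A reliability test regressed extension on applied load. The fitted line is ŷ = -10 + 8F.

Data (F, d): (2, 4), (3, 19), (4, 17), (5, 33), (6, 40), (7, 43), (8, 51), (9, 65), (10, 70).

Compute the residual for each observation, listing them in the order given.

F=2: ŷ = -10 + 8·2 = 6; r = 4 − 6 = -2
F=3: ŷ = -10 + 8·3 = 14; r = 19 − 14 = 5
F=4: ŷ = -10 + 8·4 = 22; r = 17 − 22 = -5
F=5: ŷ = -10 + 8·5 = 30; r = 33 − 30 = 3
F=6: ŷ = -10 + 8·6 = 38; r = 40 − 38 = 2
F=7: ŷ = -10 + 8·7 = 46; r = 43 − 46 = -3
F=8: ŷ = -10 + 8·8 = 54; r = 51 − 54 = -3
F=9: ŷ = -10 + 8·9 = 62; r = 65 − 62 = 3
F=10: ŷ = -10 + 8·10 = 70; r = 70 − 70 = 0

-2, 5, -5, 3, 2, -3, -3, 3, 0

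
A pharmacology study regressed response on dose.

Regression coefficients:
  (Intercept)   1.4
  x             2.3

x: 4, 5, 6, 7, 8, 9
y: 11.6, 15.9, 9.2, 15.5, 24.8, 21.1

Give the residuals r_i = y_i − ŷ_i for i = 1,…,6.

x=4: ŷ = 1.4 + 2.3·4 = 10.6; r = 11.6 − 10.6 = 1
x=5: ŷ = 1.4 + 2.3·5 = 12.9; r = 15.9 − 12.9 = 3
x=6: ŷ = 1.4 + 2.3·6 = 15.2; r = 9.2 − 15.2 = -6
x=7: ŷ = 1.4 + 2.3·7 = 17.5; r = 15.5 − 17.5 = -2
x=8: ŷ = 1.4 + 2.3·8 = 19.8; r = 24.8 − 19.8 = 5
x=9: ŷ = 1.4 + 2.3·9 = 22.1; r = 21.1 − 22.1 = -1

1, 3, -6, -2, 5, -1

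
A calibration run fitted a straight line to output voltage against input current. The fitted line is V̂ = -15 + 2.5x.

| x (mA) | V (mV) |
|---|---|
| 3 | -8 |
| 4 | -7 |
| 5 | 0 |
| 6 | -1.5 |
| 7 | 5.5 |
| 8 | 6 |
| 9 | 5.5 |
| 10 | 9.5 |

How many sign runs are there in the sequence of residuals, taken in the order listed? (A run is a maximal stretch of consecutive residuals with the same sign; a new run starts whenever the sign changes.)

5 runs

x=3: V̂ = -15 + 2.5·3 = -7.5; r = -8 − (-7.5) = -0.5
x=4: V̂ = -15 + 2.5·4 = -5; r = -7 − (-5) = -2
x=5: V̂ = -15 + 2.5·5 = -2.5; r = 0 − (-2.5) = 2.5
x=6: V̂ = -15 + 2.5·6 = 0; r = -1.5 − 0 = -1.5
x=7: V̂ = -15 + 2.5·7 = 2.5; r = 5.5 − 2.5 = 3
x=8: V̂ = -15 + 2.5·8 = 5; r = 6 − 5 = 1
x=9: V̂ = -15 + 2.5·9 = 7.5; r = 5.5 − 7.5 = -2
x=10: V̂ = -15 + 2.5·10 = 10; r = 9.5 − 10 = -0.5
Signs: − − + − + + − −
Runs: −×2, +×1, −×1, +×2, −×2 → 5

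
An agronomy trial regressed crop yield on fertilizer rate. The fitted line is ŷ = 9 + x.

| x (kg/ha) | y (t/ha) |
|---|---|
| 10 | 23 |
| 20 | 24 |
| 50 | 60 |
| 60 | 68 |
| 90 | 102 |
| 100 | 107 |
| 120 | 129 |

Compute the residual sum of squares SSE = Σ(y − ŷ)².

x=10: ŷ = 9 + 10 = 19; e = 23 − 19 = 4
x=20: ŷ = 9 + 20 = 29; e = 24 − 29 = -5
x=50: ŷ = 9 + 50 = 59; e = 60 − 59 = 1
x=60: ŷ = 9 + 60 = 69; e = 68 − 69 = -1
x=90: ŷ = 9 + 90 = 99; e = 102 − 99 = 3
x=100: ŷ = 9 + 100 = 109; e = 107 − 109 = -2
x=120: ŷ = 9 + 120 = 129; e = 129 − 129 = 0
SSE = 16 + 25 + 1 + 1 + 9 + 4 + 0 = 56

SSE = 56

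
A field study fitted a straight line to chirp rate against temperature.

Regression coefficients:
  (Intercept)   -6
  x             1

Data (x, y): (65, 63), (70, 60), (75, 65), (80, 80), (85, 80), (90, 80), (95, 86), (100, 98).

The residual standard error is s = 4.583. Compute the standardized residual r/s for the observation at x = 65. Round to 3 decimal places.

0.873

ŷ = -6 + 65 = 59
r = 63 − 59 = 4
r/s = 4 / 4.583 = 0.873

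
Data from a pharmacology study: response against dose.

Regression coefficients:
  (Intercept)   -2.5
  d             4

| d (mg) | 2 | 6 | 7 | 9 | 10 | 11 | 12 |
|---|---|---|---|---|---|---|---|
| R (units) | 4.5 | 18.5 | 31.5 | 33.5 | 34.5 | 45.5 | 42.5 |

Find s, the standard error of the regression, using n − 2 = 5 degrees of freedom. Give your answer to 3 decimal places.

d=2: ŷ = -2.5 + 4·2 = 5.5; e = 4.5 − 5.5 = -1
d=6: ŷ = -2.5 + 4·6 = 21.5; e = 18.5 − 21.5 = -3
d=7: ŷ = -2.5 + 4·7 = 25.5; e = 31.5 − 25.5 = 6
d=9: ŷ = -2.5 + 4·9 = 33.5; e = 33.5 − 33.5 = 0
d=10: ŷ = -2.5 + 4·10 = 37.5; e = 34.5 − 37.5 = -3
d=11: ŷ = -2.5 + 4·11 = 41.5; e = 45.5 − 41.5 = 4
d=12: ŷ = -2.5 + 4·12 = 45.5; e = 42.5 − 45.5 = -3
SSE = 1 + 9 + 36 + 0 + 9 + 16 + 9 = 80
s = √(80/5) = √16 ≈ 4.000

s = 4.000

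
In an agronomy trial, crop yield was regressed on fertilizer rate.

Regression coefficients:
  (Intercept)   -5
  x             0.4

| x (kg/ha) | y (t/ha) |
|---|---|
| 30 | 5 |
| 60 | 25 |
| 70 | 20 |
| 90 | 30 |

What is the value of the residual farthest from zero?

x=30: ŷ = -5 + 0.4·30 = 7; r = 5 − 7 = -2
x=60: ŷ = -5 + 0.4·60 = 19; r = 25 − 19 = 6
x=70: ŷ = -5 + 0.4·70 = 23; r = 20 − 23 = -3
x=90: ŷ = -5 + 0.4·90 = 31; r = 30 − 31 = -1
Largest |r| is 6 at x = 60, residual 6.

r = 6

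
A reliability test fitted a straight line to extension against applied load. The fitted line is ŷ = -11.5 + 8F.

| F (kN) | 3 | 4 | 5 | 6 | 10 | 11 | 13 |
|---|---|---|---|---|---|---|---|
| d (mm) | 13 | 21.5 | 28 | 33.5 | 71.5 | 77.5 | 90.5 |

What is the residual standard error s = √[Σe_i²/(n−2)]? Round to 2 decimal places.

s = 2.21

F=3: ŷ = -11.5 + 8·3 = 12.5; e = 13 − 12.5 = 0.5
F=4: ŷ = -11.5 + 8·4 = 20.5; e = 21.5 − 20.5 = 1
F=5: ŷ = -11.5 + 8·5 = 28.5; e = 28 − 28.5 = -0.5
F=6: ŷ = -11.5 + 8·6 = 36.5; e = 33.5 − 36.5 = -3
F=10: ŷ = -11.5 + 8·10 = 68.5; e = 71.5 − 68.5 = 3
F=11: ŷ = -11.5 + 8·11 = 76.5; e = 77.5 − 76.5 = 1
F=13: ŷ = -11.5 + 8·13 = 92.5; e = 90.5 − 92.5 = -2
SSE = 0.25 + 1 + 0.25 + 9 + 9 + 1 + 4 = 24.5
s = √(24.5/5) = √4.9 ≈ 2.21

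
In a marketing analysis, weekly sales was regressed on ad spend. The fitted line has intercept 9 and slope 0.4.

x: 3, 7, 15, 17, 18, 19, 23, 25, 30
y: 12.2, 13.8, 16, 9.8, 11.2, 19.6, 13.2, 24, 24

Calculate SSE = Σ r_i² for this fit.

SSE = 138

x=3: ŷ = 9 + 0.4·3 = 10.2; r = 12.2 − 10.2 = 2
x=7: ŷ = 9 + 0.4·7 = 11.8; r = 13.8 − 11.8 = 2
x=15: ŷ = 9 + 0.4·15 = 15; r = 16 − 15 = 1
x=17: ŷ = 9 + 0.4·17 = 15.8; r = 9.8 − 15.8 = -6
x=18: ŷ = 9 + 0.4·18 = 16.2; r = 11.2 − 16.2 = -5
x=19: ŷ = 9 + 0.4·19 = 16.6; r = 19.6 − 16.6 = 3
x=23: ŷ = 9 + 0.4·23 = 18.2; r = 13.2 − 18.2 = -5
x=25: ŷ = 9 + 0.4·25 = 19; r = 24 − 19 = 5
x=30: ŷ = 9 + 0.4·30 = 21; r = 24 − 21 = 3
SSE = 4 + 4 + 1 + 36 + 25 + 9 + 25 + 25 + 9 = 138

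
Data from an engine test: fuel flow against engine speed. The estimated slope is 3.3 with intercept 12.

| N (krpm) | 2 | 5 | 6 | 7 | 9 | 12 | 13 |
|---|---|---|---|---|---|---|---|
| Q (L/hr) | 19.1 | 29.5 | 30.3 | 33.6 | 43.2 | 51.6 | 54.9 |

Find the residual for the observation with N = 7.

r = -1.5

Q̂ = 12 + 3.3·7 = 35.1
r = 33.6 − 35.1 = -1.5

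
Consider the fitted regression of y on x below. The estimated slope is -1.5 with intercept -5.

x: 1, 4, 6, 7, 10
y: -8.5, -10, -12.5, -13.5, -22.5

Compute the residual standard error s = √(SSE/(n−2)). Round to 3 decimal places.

x=1: ŷ = -5 − 1.5·1 = -6.5; r = -8.5 − (-6.5) = -2
x=4: ŷ = -5 − 1.5·4 = -11; r = -10 − (-11) = 1
x=6: ŷ = -5 − 1.5·6 = -14; r = -12.5 − (-14) = 1.5
x=7: ŷ = -5 − 1.5·7 = -15.5; r = -13.5 − (-15.5) = 2
x=10: ŷ = -5 − 1.5·10 = -20; r = -22.5 − (-20) = -2.5
SSE = 4 + 1 + 2.25 + 4 + 6.25 = 17.5
s = √(17.5/3) = √5.83333 ≈ 2.415

s = 2.415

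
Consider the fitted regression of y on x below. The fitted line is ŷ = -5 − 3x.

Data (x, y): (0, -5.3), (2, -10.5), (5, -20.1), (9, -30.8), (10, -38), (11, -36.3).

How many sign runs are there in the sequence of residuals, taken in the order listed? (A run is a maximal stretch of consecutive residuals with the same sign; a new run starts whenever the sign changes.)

6 runs

x=0: ŷ = -5 − 3·0 = -5; e = -5.3 − (-5) = -0.3
x=2: ŷ = -5 − 3·2 = -11; e = -10.5 − (-11) = 0.5
x=5: ŷ = -5 − 3·5 = -20; e = -20.1 − (-20) = -0.1
x=9: ŷ = -5 − 3·9 = -32; e = -30.8 − (-32) = 1.2
x=10: ŷ = -5 − 3·10 = -35; e = -38 − (-35) = -3
x=11: ŷ = -5 − 3·11 = -38; e = -36.3 − (-38) = 1.7
Signs: − + − + − +
Runs: −×1, +×1, −×1, +×1, −×1, +×1 → 6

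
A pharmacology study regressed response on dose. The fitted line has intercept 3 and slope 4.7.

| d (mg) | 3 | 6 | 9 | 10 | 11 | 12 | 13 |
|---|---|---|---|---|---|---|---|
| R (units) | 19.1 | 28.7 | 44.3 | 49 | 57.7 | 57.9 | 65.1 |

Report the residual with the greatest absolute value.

d=3: ŷ = 3 + 4.7·3 = 17.1; e = 19.1 − 17.1 = 2
d=6: ŷ = 3 + 4.7·6 = 31.2; e = 28.7 − 31.2 = -2.5
d=9: ŷ = 3 + 4.7·9 = 45.3; e = 44.3 − 45.3 = -1
d=10: ŷ = 3 + 4.7·10 = 50; e = 49 − 50 = -1
d=11: ŷ = 3 + 4.7·11 = 54.7; e = 57.7 − 54.7 = 3
d=12: ŷ = 3 + 4.7·12 = 59.4; e = 57.9 − 59.4 = -1.5
d=13: ŷ = 3 + 4.7·13 = 64.1; e = 65.1 − 64.1 = 1
Largest |e| is 3 at d = 11, residual 3.

e = 3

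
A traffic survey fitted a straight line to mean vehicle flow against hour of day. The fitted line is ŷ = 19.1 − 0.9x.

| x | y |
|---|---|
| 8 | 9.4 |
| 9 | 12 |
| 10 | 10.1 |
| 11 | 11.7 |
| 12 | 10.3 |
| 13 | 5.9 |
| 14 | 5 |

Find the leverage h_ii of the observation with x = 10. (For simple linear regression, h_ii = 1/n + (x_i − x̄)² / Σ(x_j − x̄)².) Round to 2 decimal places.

x̄ = (8 + 9 + 10 + 11 + 12 + 13 + 14)/7 = 11
Σ(x − x̄)² = 9 + 4 + 1 + 0 + 1 + 4 + 9 = 28
h = 1/7 + (-1)²/28 = 0.142857 + 0.0357143 = 0.18

h = 0.18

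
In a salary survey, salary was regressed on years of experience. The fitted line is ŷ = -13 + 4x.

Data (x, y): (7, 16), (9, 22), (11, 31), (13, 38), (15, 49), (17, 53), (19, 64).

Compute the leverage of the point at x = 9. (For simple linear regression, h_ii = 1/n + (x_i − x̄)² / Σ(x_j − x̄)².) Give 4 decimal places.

h = 0.2857

x̄ = (7 + 9 + 11 + 13 + 15 + 17 + 19)/7 = 13
Σ(x − x̄)² = 36 + 16 + 4 + 0 + 4 + 16 + 36 = 112
h = 1/7 + (-4)²/112 = 0.142857 + 0.142857 = 0.2857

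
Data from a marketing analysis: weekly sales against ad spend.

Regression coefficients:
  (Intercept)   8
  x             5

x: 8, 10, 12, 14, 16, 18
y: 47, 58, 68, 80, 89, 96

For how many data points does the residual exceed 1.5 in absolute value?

x=8: ŷ = 8 + 5·8 = 48; e = 47 − 48 = -1
x=10: ŷ = 8 + 5·10 = 58; e = 58 − 58 = 0
x=12: ŷ = 8 + 5·12 = 68; e = 68 − 68 = 0
x=14: ŷ = 8 + 5·14 = 78; e = 80 − 78 = 2
x=16: ŷ = 8 + 5·16 = 88; e = 89 − 88 = 1
x=18: ŷ = 8 + 5·18 = 98; e = 96 − 98 = -2
|e| > 1.5: x=14 (|e|=2), x=18 (|e|=2) → 2

2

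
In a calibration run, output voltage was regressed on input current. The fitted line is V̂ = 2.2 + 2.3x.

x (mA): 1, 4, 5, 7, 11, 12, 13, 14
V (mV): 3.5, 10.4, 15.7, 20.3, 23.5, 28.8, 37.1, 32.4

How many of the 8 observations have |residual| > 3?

2

x=1: V̂ = 2.2 + 2.3·1 = 4.5; e = 3.5 − 4.5 = -1
x=4: V̂ = 2.2 + 2.3·4 = 11.4; e = 10.4 − 11.4 = -1
x=5: V̂ = 2.2 + 2.3·5 = 13.7; e = 15.7 − 13.7 = 2
x=7: V̂ = 2.2 + 2.3·7 = 18.3; e = 20.3 − 18.3 = 2
x=11: V̂ = 2.2 + 2.3·11 = 27.5; e = 23.5 − 27.5 = -4
x=12: V̂ = 2.2 + 2.3·12 = 29.8; e = 28.8 − 29.8 = -1
x=13: V̂ = 2.2 + 2.3·13 = 32.1; e = 37.1 − 32.1 = 5
x=14: V̂ = 2.2 + 2.3·14 = 34.4; e = 32.4 − 34.4 = -2
|e| > 3: x=11 (|e|=4), x=13 (|e|=5) → 2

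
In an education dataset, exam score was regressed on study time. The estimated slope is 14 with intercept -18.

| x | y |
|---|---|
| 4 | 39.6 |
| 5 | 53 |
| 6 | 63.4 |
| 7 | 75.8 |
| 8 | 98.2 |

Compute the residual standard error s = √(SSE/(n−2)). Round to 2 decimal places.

s = 3.90

x=4: ŷ = -18 + 14·4 = 38; r = 39.6 − 38 = 1.6
x=5: ŷ = -18 + 14·5 = 52; r = 53 − 52 = 1
x=6: ŷ = -18 + 14·6 = 66; r = 63.4 − 66 = -2.6
x=7: ŷ = -18 + 14·7 = 80; r = 75.8 − 80 = -4.2
x=8: ŷ = -18 + 14·8 = 94; r = 98.2 − 94 = 4.2
SSE = 2.56 + 1 + 6.76 + 17.64 + 17.64 = 45.6
s = √(45.6/3) = √15.2 ≈ 3.90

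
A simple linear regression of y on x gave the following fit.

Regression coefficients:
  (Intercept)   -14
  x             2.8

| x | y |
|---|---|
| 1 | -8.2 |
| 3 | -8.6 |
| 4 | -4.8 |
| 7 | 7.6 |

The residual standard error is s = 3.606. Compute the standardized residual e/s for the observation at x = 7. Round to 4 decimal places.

ŷ = -14 + 2.8·7 = 5.6
e = 7.6 − 5.6 = 2
e/s = 2 / 3.606 = 0.5546

0.5546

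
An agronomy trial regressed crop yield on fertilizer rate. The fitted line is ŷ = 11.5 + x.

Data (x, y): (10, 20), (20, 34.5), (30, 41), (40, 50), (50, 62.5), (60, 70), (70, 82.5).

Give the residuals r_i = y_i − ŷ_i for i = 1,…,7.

x=10: ŷ = 11.5 + 10 = 21.5; r = 20 − 21.5 = -1.5
x=20: ŷ = 11.5 + 20 = 31.5; r = 34.5 − 31.5 = 3
x=30: ŷ = 11.5 + 30 = 41.5; r = 41 − 41.5 = -0.5
x=40: ŷ = 11.5 + 40 = 51.5; r = 50 − 51.5 = -1.5
x=50: ŷ = 11.5 + 50 = 61.5; r = 62.5 − 61.5 = 1
x=60: ŷ = 11.5 + 60 = 71.5; r = 70 − 71.5 = -1.5
x=70: ŷ = 11.5 + 70 = 81.5; r = 82.5 − 81.5 = 1

-1.5, 3, -0.5, -1.5, 1, -1.5, 1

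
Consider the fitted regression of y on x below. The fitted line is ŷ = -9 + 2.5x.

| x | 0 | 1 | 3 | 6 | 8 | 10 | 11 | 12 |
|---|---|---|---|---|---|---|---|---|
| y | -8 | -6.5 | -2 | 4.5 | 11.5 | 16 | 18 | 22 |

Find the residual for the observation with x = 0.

e = 1

ŷ = -9 + 2.5·0 = -9
e = -8 − (-9) = 1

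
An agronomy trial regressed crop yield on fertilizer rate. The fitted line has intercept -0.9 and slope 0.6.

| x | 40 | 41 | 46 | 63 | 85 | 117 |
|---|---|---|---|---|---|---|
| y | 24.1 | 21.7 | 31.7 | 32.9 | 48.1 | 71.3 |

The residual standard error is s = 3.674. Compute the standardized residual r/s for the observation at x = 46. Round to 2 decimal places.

1.36

ŷ = -0.9 + 0.6·46 = 26.7
r = 31.7 − 26.7 = 5
r/s = 5 / 3.674 = 1.36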